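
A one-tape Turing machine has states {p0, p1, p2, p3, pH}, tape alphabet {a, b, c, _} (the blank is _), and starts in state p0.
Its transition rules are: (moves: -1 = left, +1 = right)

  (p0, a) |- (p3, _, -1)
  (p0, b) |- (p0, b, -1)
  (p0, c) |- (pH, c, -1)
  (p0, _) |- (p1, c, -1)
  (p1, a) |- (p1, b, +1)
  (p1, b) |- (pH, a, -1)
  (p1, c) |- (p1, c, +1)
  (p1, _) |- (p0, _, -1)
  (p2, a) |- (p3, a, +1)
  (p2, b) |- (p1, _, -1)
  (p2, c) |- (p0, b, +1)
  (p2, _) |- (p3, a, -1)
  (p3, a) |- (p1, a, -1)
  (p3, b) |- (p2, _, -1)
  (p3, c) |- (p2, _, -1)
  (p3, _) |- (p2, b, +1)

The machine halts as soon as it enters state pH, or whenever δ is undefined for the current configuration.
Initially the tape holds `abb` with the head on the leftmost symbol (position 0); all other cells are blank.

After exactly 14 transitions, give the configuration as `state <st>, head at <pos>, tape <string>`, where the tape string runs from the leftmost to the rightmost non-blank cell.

state pH, head at 0, tape babaa

state=p0 head=0 tape=___[a]bb   (p0,a)→(p3,_,-1)
state=p3 head=-1 tape=__[_]_bb   (p3,_)→(p2,b,+1)
state=p2 head=0 tape=__b[_]bb   (p2,_)→(p3,a,-1)
state=p3 head=-1 tape=__[b]abb   (p3,b)→(p2,_,-1)
state=p2 head=-2 tape=_[_]_abb   (p2,_)→(p3,a,-1)
state=p3 head=-3 tape=[_]a_abb   (p3,_)→(p2,b,+1)
state=p2 head=-2 tape=b[a]_abb   (p2,a)→(p3,a,+1)
state=p3 head=-1 tape=ba[_]abb   (p3,_)→(p2,b,+1)
state=p2 head=0 tape=bab[a]bb   (p2,a)→(p3,a,+1)
state=p3 head=1 tape=baba[b]b   (p3,b)→(p2,_,-1)
state=p2 head=0 tape=bab[a]_b   (p2,a)→(p3,a,+1)
state=p3 head=1 tape=baba[_]b   (p3,_)→(p2,b,+1)
state=p2 head=2 tape=babab[b]   (p2,b)→(p1,_,-1)
state=p1 head=1 tape=baba[b]_   (p1,b)→(pH,a,-1)
state=pH head=0 tape=bab[a]a_
After 14 steps: state pH, head at 0, tape babaa.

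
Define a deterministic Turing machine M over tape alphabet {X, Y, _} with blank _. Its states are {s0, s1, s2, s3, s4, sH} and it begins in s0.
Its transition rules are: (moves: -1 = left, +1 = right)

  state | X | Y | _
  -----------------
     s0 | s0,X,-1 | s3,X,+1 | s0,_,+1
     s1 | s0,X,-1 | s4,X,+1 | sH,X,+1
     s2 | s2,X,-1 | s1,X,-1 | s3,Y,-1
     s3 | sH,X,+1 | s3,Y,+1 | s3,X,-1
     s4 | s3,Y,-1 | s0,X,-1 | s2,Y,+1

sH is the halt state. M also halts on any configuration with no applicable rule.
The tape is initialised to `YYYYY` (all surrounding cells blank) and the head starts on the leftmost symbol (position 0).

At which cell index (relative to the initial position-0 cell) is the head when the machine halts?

s0 | [Y]YYYY__   read Y → write X, move +1, go to s3
s3 | X[Y]YYY__   read Y → write Y, move +1, go to s3
s3 | XY[Y]YY__   read Y → write Y, move +1, go to s3
s3 | XYY[Y]Y__   read Y → write Y, move +1, go to s3
s3 | XYYY[Y]__   read Y → write Y, move +1, go to s3
s3 | XYYYY[_]_   read _ → write X, move -1, go to s3
s3 | XYYY[Y]X_   read Y → write Y, move +1, go to s3
s3 | XYYYY[X]_   read X → write X, move +1, go to sH
sH | XYYYYX[_]
At halt the head is at cell 6.

6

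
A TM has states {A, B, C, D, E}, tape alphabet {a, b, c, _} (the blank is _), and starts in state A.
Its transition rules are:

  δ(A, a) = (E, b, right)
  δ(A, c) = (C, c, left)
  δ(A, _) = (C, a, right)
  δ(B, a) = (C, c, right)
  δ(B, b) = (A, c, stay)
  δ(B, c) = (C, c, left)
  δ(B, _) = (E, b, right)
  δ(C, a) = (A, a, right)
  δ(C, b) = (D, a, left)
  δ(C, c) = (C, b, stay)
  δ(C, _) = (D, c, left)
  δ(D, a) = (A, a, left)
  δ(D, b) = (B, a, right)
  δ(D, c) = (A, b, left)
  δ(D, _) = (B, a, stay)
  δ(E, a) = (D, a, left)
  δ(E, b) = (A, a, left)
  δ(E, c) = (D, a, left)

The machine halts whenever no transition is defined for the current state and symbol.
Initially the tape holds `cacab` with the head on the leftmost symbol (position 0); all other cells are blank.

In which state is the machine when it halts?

A | ____[c]acab   read c → write c, move left, go to C
C | ___[_]cacab   read _ → write c, move left, go to D
D | __[_]ccacab   read _ → write a, move stay, go to B
B | __[a]ccacab   read a → write c, move right, go to C
C | __c[c]cacab   read c → write b, move stay, go to C
C | __c[b]cacab   read b → write a, move left, go to D
D | __[c]acacab   read c → write b, move left, go to A
A | _[_]bacacab   read _ → write a, move right, go to C
C | _a[b]acacab   read b → write a, move left, go to D
D | _[a]aacacab   read a → write a, move left, go to A
A | [_]aaacacab   read _ → write a, move right, go to C
C | a[a]aacacab   read a → write a, move right, go to A
A | aa[a]acacab   read a → write b, move right, go to E
E | aab[a]cacab   read a → write a, move left, go to D
D | aa[b]acacab   read b → write a, move right, go to B
B | aaa[a]cacab   read a → write c, move right, go to C
C | aaac[c]acab   read c → write b, move stay, go to C
C | aaac[b]acab   read b → write a, move left, go to D
D | aaa[c]aacab   read c → write b, move left, go to A
A | aa[a]baacab   read a → write b, move right, go to E
E | aab[b]aacab   read b → write a, move left, go to A
A | aa[b]aaacab
No transition is defined for (A, b); M halts in state A.

A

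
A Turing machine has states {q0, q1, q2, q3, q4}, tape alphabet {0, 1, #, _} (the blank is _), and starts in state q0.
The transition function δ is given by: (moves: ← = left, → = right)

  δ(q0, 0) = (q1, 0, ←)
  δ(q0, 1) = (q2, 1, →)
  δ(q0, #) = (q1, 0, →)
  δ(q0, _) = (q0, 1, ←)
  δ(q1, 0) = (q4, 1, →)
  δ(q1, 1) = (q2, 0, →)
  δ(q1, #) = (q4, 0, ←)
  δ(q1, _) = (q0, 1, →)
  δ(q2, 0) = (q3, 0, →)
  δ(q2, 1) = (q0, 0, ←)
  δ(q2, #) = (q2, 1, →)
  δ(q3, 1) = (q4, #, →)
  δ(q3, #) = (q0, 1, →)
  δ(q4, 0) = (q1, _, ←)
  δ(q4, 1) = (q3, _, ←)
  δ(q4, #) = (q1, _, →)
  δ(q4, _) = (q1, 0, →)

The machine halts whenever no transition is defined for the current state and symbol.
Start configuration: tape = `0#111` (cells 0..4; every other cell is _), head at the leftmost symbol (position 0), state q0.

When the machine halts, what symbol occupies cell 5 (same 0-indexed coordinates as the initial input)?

q0 | _[0]#111____   read 0 → write 0, move ←, go to q1
q1 | [_]0#111____   read _ → write 1, move →, go to q0
q0 | 1[0]#111____   read 0 → write 0, move ←, go to q1
q1 | [1]0#111____   read 1 → write 0, move →, go to q2
q2 | 0[0]#111____   read 0 → write 0, move →, go to q3
q3 | 00[#]111____   read # → write 1, move →, go to q0
q0 | 001[1]11____   read 1 → write 1, move →, go to q2
q2 | 0011[1]1____   read 1 → write 0, move ←, go to q0
q0 | 001[1]01____   read 1 → write 1, move →, go to q2
q2 | 0011[0]1____   read 0 → write 0, move →, go to q3
q3 | 00110[1]____   read 1 → write #, move →, go to q4
q4 | 00110#[_]___   read _ → write 0, move →, go to q1
q1 | 00110#0[_]__   read _ → write 1, move →, go to q0
q0 | 00110#01[_]_   read _ → write 1, move ←, go to q0
q0 | 00110#0[1]1_   read 1 → write 1, move →, go to q2
q2 | 00110#01[1]_   read 1 → write 0, move ←, go to q0
q0 | 00110#0[1]0_   read 1 → write 1, move →, go to q2
q2 | 00110#01[0]_   read 0 → write 0, move →, go to q3
q3 | 00110#010[_]
Cell 5 holds 0 when M halts.

0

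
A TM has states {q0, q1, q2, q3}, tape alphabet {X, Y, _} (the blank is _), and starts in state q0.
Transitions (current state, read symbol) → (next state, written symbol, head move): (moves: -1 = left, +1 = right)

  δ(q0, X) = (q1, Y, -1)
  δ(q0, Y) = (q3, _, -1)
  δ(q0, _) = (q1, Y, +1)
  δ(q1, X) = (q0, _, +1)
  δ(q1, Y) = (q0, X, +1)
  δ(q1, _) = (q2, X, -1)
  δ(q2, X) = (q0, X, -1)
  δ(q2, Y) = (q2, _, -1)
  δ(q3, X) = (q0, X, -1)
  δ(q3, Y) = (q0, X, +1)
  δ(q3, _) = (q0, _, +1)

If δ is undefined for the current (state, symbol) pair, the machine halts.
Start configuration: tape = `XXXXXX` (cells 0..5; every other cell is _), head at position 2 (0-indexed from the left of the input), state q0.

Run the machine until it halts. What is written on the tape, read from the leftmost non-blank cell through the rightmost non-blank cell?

state=q0 head=2 tape=XX[X]XXX   (q0,X)→(q1,Y,-1)
state=q1 head=1 tape=X[X]YXXX   (q1,X)→(q0,_,+1)
state=q0 head=2 tape=X_[Y]XXX   (q0,Y)→(q3,_,-1)
state=q3 head=1 tape=X[_]_XXX   (q3,_)→(q0,_,+1)
state=q0 head=2 tape=X_[_]XXX   (q0,_)→(q1,Y,+1)
state=q1 head=3 tape=X_Y[X]XX   (q1,X)→(q0,_,+1)
state=q0 head=4 tape=X_Y_[X]X   (q0,X)→(q1,Y,-1)
state=q1 head=3 tape=X_Y[_]YX   (q1,_)→(q2,X,-1)
state=q2 head=2 tape=X_[Y]XYX   (q2,Y)→(q2,_,-1)
state=q2 head=1 tape=X[_]_XYX
The non-blank tape span at halt is X__XYX.

X__XYX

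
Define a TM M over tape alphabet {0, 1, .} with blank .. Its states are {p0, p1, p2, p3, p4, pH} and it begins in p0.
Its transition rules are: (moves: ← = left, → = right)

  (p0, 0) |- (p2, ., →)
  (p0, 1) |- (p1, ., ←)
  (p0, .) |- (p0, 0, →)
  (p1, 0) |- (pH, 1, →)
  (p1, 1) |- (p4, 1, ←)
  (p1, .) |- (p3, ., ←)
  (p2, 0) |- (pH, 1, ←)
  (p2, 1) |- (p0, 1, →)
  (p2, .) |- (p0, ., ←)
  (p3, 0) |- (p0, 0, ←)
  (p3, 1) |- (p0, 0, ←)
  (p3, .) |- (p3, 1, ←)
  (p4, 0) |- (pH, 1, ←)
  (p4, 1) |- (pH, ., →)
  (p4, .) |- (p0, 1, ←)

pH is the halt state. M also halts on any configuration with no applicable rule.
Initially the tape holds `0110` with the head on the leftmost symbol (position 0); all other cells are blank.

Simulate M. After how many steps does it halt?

8

state=p0 head=0 tape=.[0]110   (p0,0)→(p2,.,→)
state=p2 head=1 tape=..[1]10   (p2,1)→(p0,1,→)
state=p0 head=2 tape=..1[1]0   (p0,1)→(p1,.,←)
state=p1 head=1 tape=..[1].0   (p1,1)→(p4,1,←)
state=p4 head=0 tape=.[.]1.0   (p4,.)→(p0,1,←)
state=p0 head=-1 tape=[.]11.0   (p0,.)→(p0,0,→)
state=p0 head=0 tape=0[1]1.0   (p0,1)→(p1,.,←)
state=p1 head=-1 tape=[0].1.0   (p1,0)→(pH,1,→)
state=pH head=0 tape=1[.]1.0
M halts after 8 transitions.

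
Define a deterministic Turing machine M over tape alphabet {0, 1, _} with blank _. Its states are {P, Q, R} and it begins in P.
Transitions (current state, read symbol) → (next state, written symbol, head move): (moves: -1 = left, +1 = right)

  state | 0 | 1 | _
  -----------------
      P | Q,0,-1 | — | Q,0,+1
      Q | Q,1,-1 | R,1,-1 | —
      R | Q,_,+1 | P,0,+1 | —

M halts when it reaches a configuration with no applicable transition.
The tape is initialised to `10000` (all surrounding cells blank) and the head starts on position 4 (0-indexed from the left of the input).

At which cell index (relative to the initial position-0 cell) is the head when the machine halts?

state=P head=4 tape=_1000[0]   (P,0)→(Q,0,-1)
state=Q head=3 tape=_100[0]0   (Q,0)→(Q,1,-1)
state=Q head=2 tape=_10[0]10   (Q,0)→(Q,1,-1)
state=Q head=1 tape=_1[0]110   (Q,0)→(Q,1,-1)
state=Q head=0 tape=_[1]1110   (Q,1)→(R,1,-1)
state=R head=-1 tape=[_]11110
At halt the head is at cell -1.

-1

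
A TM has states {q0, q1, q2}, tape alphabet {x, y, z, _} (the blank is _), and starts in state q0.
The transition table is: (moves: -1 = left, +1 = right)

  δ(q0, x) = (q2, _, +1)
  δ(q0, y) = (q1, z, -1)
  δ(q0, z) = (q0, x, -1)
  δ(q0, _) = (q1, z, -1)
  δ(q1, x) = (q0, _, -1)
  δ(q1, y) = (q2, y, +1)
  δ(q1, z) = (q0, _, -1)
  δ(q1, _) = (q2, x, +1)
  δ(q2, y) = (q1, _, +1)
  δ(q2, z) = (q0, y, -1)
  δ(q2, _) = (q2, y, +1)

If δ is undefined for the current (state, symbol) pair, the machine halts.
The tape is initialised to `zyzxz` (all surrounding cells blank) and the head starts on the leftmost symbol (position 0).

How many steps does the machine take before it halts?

state=q0 head=0 tape=__[z]yzxz   (q0,z)→(q0,x,-1)
state=q0 head=-1 tape=_[_]xyzxz   (q0,_)→(q1,z,-1)
state=q1 head=-2 tape=[_]zxyzxz   (q1,_)→(q2,x,+1)
state=q2 head=-1 tape=x[z]xyzxz   (q2,z)→(q0,y,-1)
state=q0 head=-2 tape=[x]yxyzxz   (q0,x)→(q2,_,+1)
state=q2 head=-1 tape=_[y]xyzxz   (q2,y)→(q1,_,+1)
state=q1 head=0 tape=__[x]yzxz   (q1,x)→(q0,_,-1)
state=q0 head=-1 tape=_[_]_yzxz   (q0,_)→(q1,z,-1)
state=q1 head=-2 tape=[_]z_yzxz   (q1,_)→(q2,x,+1)
state=q2 head=-1 tape=x[z]_yzxz   (q2,z)→(q0,y,-1)
state=q0 head=-2 tape=[x]y_yzxz   (q0,x)→(q2,_,+1)
state=q2 head=-1 tape=_[y]_yzxz   (q2,y)→(q1,_,+1)
state=q1 head=0 tape=__[_]yzxz   (q1,_)→(q2,x,+1)
state=q2 head=1 tape=__x[y]zxz   (q2,y)→(q1,_,+1)
state=q1 head=2 tape=__x_[z]xz   (q1,z)→(q0,_,-1)
state=q0 head=1 tape=__x[_]_xz   (q0,_)→(q1,z,-1)
state=q1 head=0 tape=__[x]z_xz   (q1,x)→(q0,_,-1)
state=q0 head=-1 tape=_[_]_z_xz   (q0,_)→(q1,z,-1)
state=q1 head=-2 tape=[_]z_z_xz   (q1,_)→(q2,x,+1)
state=q2 head=-1 tape=x[z]_z_xz   (q2,z)→(q0,y,-1)
state=q0 head=-2 tape=[x]y_z_xz   (q0,x)→(q2,_,+1)
state=q2 head=-1 tape=_[y]_z_xz   (q2,y)→(q1,_,+1)
state=q1 head=0 tape=__[_]z_xz   (q1,_)→(q2,x,+1)
state=q2 head=1 tape=__x[z]_xz   (q2,z)→(q0,y,-1)
state=q0 head=0 tape=__[x]y_xz   (q0,x)→(q2,_,+1)
state=q2 head=1 tape=___[y]_xz   (q2,y)→(q1,_,+1)
state=q1 head=2 tape=____[_]xz   (q1,_)→(q2,x,+1)
state=q2 head=3 tape=____x[x]z
M halts after 27 transitions.

27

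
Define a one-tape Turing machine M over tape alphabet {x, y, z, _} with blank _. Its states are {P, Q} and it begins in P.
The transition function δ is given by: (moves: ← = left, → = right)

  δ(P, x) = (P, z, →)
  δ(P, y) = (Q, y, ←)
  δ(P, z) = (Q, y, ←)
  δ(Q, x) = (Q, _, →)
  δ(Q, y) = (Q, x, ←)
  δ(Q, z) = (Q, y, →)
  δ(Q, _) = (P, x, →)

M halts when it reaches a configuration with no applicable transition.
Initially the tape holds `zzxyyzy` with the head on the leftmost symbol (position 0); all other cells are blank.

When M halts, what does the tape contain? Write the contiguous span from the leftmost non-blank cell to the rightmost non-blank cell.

xzz

P | _[z]zxyyzy_   read z → write y, move ←, go to Q
Q | [_]yzxyyzy_   read _ → write x, move →, go to P
P | x[y]zxyyzy_   read y → write y, move ←, go to Q
Q | [x]yzxyyzy_   read x → write _, move →, go to Q
Q | _[y]zxyyzy_   read y → write x, move ←, go to Q
Q | [_]xzxyyzy_   read _ → write x, move →, go to P
P | x[x]zxyyzy_   read x → write z, move →, go to P
P | xz[z]xyyzy_   read z → write y, move ←, go to Q
Q | x[z]yxyyzy_   read z → write y, move →, go to Q
Q | xy[y]xyyzy_   read y → write x, move ←, go to Q
Q | x[y]xxyyzy_   read y → write x, move ←, go to Q
Q | [x]xxxyyzy_   read x → write _, move →, go to Q
Q | _[x]xxyyzy_   read x → write _, move →, go to Q
Q | __[x]xyyzy_   read x → write _, move →, go to Q
Q | ___[x]yyzy_   read x → write _, move →, go to Q
Q | ____[y]yzy_   read y → write x, move ←, go to Q
Q | ___[_]xyzy_   read _ → write x, move →, go to P
P | ___x[x]yzy_   read x → write z, move →, go to P
P | ___xz[y]zy_   read y → write y, move ←, go to Q
Q | ___x[z]yzy_   read z → write y, move →, go to Q
Q | ___xy[y]zy_   read y → write x, move ←, go to Q
Q | ___x[y]xzy_   read y → write x, move ←, go to Q
Q | ___[x]xxzy_   read x → write _, move →, go to Q
Q | ____[x]xzy_   read x → write _, move →, go to Q
Q | _____[x]zy_   read x → write _, move →, go to Q
Q | ______[z]y_   read z → write y, move →, go to Q
Q | ______y[y]_   read y → write x, move ←, go to Q
Q | ______[y]x_   read y → write x, move ←, go to Q
Q | _____[_]xx_   read _ → write x, move →, go to P
P | _____x[x]x_   read x → write z, move →, go to P
P | _____xz[x]_   read x → write z, move →, go to P
P | _____xzz[_]
The non-blank tape span at halt is xzz.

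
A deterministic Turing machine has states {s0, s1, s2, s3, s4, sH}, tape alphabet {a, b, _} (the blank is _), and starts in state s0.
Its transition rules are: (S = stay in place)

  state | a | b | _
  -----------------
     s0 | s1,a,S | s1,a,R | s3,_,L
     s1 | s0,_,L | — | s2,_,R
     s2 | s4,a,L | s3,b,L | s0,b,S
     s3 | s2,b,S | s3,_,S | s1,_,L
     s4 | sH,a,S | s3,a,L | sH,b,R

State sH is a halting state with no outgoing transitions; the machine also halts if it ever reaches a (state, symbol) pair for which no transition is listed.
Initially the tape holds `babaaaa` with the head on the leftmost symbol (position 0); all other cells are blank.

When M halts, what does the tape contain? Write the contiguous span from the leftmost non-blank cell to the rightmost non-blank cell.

state=s0 head=0 tape=____[b]abaaaa   (s0,b)→(s1,a,R)
state=s1 head=1 tape=____a[a]baaaa   (s1,a)→(s0,_,L)
state=s0 head=0 tape=____[a]_baaaa   (s0,a)→(s1,a,S)
state=s1 head=0 tape=____[a]_baaaa   (s1,a)→(s0,_,L)
state=s0 head=-1 tape=___[_]__baaaa   (s0,_)→(s3,_,L)
state=s3 head=-2 tape=__[_]___baaaa   (s3,_)→(s1,_,L)
state=s1 head=-3 tape=_[_]____baaaa   (s1,_)→(s2,_,R)
state=s2 head=-2 tape=__[_]___baaaa   (s2,_)→(s0,b,S)
state=s0 head=-2 tape=__[b]___baaaa   (s0,b)→(s1,a,R)
state=s1 head=-1 tape=__a[_]__baaaa   (s1,_)→(s2,_,R)
state=s2 head=0 tape=__a_[_]_baaaa   (s2,_)→(s0,b,S)
state=s0 head=0 tape=__a_[b]_baaaa   (s0,b)→(s1,a,R)
state=s1 head=1 tape=__a_a[_]baaaa   (s1,_)→(s2,_,R)
state=s2 head=2 tape=__a_a_[b]aaaa   (s2,b)→(s3,b,L)
state=s3 head=1 tape=__a_a[_]baaaa   (s3,_)→(s1,_,L)
state=s1 head=0 tape=__a_[a]_baaaa   (s1,a)→(s0,_,L)
state=s0 head=-1 tape=__a[_]__baaaa   (s0,_)→(s3,_,L)
state=s3 head=-2 tape=__[a]___baaaa   (s3,a)→(s2,b,S)
state=s2 head=-2 tape=__[b]___baaaa   (s2,b)→(s3,b,L)
state=s3 head=-3 tape=_[_]b___baaaa   (s3,_)→(s1,_,L)
state=s1 head=-4 tape=[_]_b___baaaa   (s1,_)→(s2,_,R)
state=s2 head=-3 tape=_[_]b___baaaa   (s2,_)→(s0,b,S)
state=s0 head=-3 tape=_[b]b___baaaa   (s0,b)→(s1,a,R)
state=s1 head=-2 tape=_a[b]___baaaa
The non-blank tape span at halt is ab___baaaa.

ab___baaaa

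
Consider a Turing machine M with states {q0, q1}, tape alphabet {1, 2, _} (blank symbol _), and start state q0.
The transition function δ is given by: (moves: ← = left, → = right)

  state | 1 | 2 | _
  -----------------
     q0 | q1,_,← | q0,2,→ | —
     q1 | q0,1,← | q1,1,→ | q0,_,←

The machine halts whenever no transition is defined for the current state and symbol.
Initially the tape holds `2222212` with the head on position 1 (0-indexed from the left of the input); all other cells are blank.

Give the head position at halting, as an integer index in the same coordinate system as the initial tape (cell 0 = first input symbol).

-2

state=q0 head=1 tape=__2[2]22212   (q0,2)→(q0,2,→)
state=q0 head=2 tape=__22[2]2212   (q0,2)→(q0,2,→)
state=q0 head=3 tape=__222[2]212   (q0,2)→(q0,2,→)
state=q0 head=4 tape=__2222[2]12   (q0,2)→(q0,2,→)
state=q0 head=5 tape=__22222[1]2   (q0,1)→(q1,_,←)
state=q1 head=4 tape=__2222[2]_2   (q1,2)→(q1,1,→)
state=q1 head=5 tape=__22221[_]2   (q1,_)→(q0,_,←)
state=q0 head=4 tape=__2222[1]_2   (q0,1)→(q1,_,←)
state=q1 head=3 tape=__222[2]__2   (q1,2)→(q1,1,→)
state=q1 head=4 tape=__2221[_]_2   (q1,_)→(q0,_,←)
state=q0 head=3 tape=__222[1]__2   (q0,1)→(q1,_,←)
state=q1 head=2 tape=__22[2]___2   (q1,2)→(q1,1,→)
state=q1 head=3 tape=__221[_]__2   (q1,_)→(q0,_,←)
state=q0 head=2 tape=__22[1]___2   (q0,1)→(q1,_,←)
state=q1 head=1 tape=__2[2]____2   (q1,2)→(q1,1,→)
state=q1 head=2 tape=__21[_]___2   (q1,_)→(q0,_,←)
state=q0 head=1 tape=__2[1]____2   (q0,1)→(q1,_,←)
state=q1 head=0 tape=__[2]_____2   (q1,2)→(q1,1,→)
state=q1 head=1 tape=__1[_]____2   (q1,_)→(q0,_,←)
state=q0 head=0 tape=__[1]_____2   (q0,1)→(q1,_,←)
state=q1 head=-1 tape=_[_]______2   (q1,_)→(q0,_,←)
state=q0 head=-2 tape=[_]_______2
At halt the head is at cell -2.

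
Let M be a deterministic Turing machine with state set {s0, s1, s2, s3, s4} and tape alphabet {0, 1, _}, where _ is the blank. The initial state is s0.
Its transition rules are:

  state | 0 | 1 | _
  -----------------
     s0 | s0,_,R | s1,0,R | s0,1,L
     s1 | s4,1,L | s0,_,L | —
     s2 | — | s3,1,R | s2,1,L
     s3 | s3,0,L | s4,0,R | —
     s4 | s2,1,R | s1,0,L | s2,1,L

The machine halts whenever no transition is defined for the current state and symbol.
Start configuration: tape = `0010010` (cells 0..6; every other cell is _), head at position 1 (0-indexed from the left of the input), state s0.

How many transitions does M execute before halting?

16

state=s0 head=1 tape=0[0]10010__   (s0,0)→(s0,_,R)
state=s0 head=2 tape=0_[1]0010__   (s0,1)→(s1,0,R)
state=s1 head=3 tape=0_0[0]010__   (s1,0)→(s4,1,L)
state=s4 head=2 tape=0_[0]1010__   (s4,0)→(s2,1,R)
state=s2 head=3 tape=0_1[1]010__   (s2,1)→(s3,1,R)
state=s3 head=4 tape=0_11[0]10__   (s3,0)→(s3,0,L)
state=s3 head=3 tape=0_1[1]010__   (s3,1)→(s4,0,R)
state=s4 head=4 tape=0_10[0]10__   (s4,0)→(s2,1,R)
state=s2 head=5 tape=0_101[1]0__   (s2,1)→(s3,1,R)
state=s3 head=6 tape=0_1011[0]__   (s3,0)→(s3,0,L)
state=s3 head=5 tape=0_101[1]0__   (s3,1)→(s4,0,R)
state=s4 head=6 tape=0_1010[0]__   (s4,0)→(s2,1,R)
state=s2 head=7 tape=0_10101[_]_   (s2,_)→(s2,1,L)
state=s2 head=6 tape=0_1010[1]1_   (s2,1)→(s3,1,R)
state=s3 head=7 tape=0_10101[1]_   (s3,1)→(s4,0,R)
state=s4 head=8 tape=0_101010[_]   (s4,_)→(s2,1,L)
state=s2 head=7 tape=0_10101[0]1
M halts after 16 transitions.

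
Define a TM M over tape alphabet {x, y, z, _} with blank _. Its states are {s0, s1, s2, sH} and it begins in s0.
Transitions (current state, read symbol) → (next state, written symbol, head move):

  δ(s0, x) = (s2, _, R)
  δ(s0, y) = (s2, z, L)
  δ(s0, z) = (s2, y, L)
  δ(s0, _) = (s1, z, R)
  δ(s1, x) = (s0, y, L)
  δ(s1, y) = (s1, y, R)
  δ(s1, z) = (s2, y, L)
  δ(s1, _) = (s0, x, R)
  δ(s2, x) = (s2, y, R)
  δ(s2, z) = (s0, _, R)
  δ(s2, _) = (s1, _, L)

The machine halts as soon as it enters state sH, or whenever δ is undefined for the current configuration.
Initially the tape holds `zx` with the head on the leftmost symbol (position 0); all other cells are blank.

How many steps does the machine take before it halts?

23

s0 | ___[z]x   read z → write y, move L, go to s2
s2 | __[_]yx   read _ → write _, move L, go to s1
s1 | _[_]_yx   read _ → write x, move R, go to s0
s0 | _x[_]yx   read _ → write z, move R, go to s1
s1 | _xz[y]x   read y → write y, move R, go to s1
s1 | _xzy[x]   read x → write y, move L, go to s0
s0 | _xz[y]y   read y → write z, move L, go to s2
s2 | _x[z]zy   read z → write _, move R, go to s0
s0 | _x_[z]y   read z → write y, move L, go to s2
s2 | _x[_]yy   read _ → write _, move L, go to s1
s1 | _[x]_yy   read x → write y, move L, go to s0
s0 | [_]y_yy   read _ → write z, move R, go to s1
s1 | z[y]_yy   read y → write y, move R, go to s1
s1 | zy[_]yy   read _ → write x, move R, go to s0
s0 | zyx[y]y   read y → write z, move L, go to s2
s2 | zy[x]zy   read x → write y, move R, go to s2
s2 | zyy[z]y   read z → write _, move R, go to s0
s0 | zyy_[y]   read y → write z, move L, go to s2
s2 | zyy[_]z   read _ → write _, move L, go to s1
s1 | zy[y]_z   read y → write y, move R, go to s1
s1 | zyy[_]z   read _ → write x, move R, go to s0
s0 | zyyx[z]   read z → write y, move L, go to s2
s2 | zyy[x]y   read x → write y, move R, go to s2
s2 | zyyy[y]
M halts after 23 transitions.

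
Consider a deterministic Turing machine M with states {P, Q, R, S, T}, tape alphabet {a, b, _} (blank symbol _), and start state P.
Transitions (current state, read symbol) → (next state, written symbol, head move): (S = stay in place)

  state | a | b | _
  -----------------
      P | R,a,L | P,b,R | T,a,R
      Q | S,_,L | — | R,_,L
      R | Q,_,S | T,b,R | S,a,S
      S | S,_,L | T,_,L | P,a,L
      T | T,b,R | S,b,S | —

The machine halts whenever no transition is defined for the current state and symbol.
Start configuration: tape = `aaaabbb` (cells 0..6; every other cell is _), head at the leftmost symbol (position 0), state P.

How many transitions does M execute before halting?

6

P | ___[a]aaabbb   read a → write a, move L, go to R
R | __[_]aaaabbb   read _ → write a, move S, go to S
S | __[a]aaaabbb   read a → write _, move L, go to S
S | _[_]_aaaabbb   read _ → write a, move L, go to P
P | [_]a_aaaabbb   read _ → write a, move R, go to T
T | a[a]_aaaabbb   read a → write b, move R, go to T
T | ab[_]aaaabbb
M halts after 6 transitions.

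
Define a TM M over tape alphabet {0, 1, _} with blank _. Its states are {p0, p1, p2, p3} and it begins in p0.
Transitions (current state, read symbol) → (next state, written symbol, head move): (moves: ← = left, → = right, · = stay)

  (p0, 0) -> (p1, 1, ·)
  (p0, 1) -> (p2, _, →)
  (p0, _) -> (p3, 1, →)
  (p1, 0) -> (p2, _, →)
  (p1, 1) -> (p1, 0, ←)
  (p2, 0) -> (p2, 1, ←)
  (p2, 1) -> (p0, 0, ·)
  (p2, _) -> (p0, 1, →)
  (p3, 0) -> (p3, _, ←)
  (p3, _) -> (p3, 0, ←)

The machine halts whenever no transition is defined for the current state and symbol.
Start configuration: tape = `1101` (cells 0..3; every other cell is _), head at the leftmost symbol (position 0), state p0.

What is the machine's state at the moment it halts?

p1

p0 | [1]101   read 1 → write _, move →, go to p2
p2 | _[1]01   read 1 → write 0, move ·, go to p0
p0 | _[0]01   read 0 → write 1, move ·, go to p1
p1 | _[1]01   read 1 → write 0, move ←, go to p1
p1 | [_]001
No transition is defined for (p1, _); M halts in state p1.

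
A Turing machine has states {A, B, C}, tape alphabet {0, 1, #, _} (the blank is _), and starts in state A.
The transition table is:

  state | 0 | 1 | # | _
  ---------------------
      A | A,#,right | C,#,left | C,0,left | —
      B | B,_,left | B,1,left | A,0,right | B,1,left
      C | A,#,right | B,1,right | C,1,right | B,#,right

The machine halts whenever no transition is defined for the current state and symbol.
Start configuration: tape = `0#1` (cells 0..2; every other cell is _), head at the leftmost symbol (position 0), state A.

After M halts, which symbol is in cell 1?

state=A head=0 tape=[0]#1___   (A,0)→(A,#,right)
state=A head=1 tape=#[#]1___   (A,#)→(C,0,left)
state=C head=0 tape=[#]01___   (C,#)→(C,1,right)
state=C head=1 tape=1[0]1___   (C,0)→(A,#,right)
state=A head=2 tape=1#[1]___   (A,1)→(C,#,left)
state=C head=1 tape=1[#]#___   (C,#)→(C,1,right)
state=C head=2 tape=11[#]___   (C,#)→(C,1,right)
state=C head=3 tape=111[_]__   (C,_)→(B,#,right)
state=B head=4 tape=111#[_]_   (B,_)→(B,1,left)
state=B head=3 tape=111[#]1_   (B,#)→(A,0,right)
state=A head=4 tape=1110[1]_   (A,1)→(C,#,left)
state=C head=3 tape=111[0]#_   (C,0)→(A,#,right)
state=A head=4 tape=111#[#]_   (A,#)→(C,0,left)
state=C head=3 tape=111[#]0_   (C,#)→(C,1,right)
state=C head=4 tape=1111[0]_   (C,0)→(A,#,right)
state=A head=5 tape=1111#[_]
Cell 1 holds 1 when M halts.

1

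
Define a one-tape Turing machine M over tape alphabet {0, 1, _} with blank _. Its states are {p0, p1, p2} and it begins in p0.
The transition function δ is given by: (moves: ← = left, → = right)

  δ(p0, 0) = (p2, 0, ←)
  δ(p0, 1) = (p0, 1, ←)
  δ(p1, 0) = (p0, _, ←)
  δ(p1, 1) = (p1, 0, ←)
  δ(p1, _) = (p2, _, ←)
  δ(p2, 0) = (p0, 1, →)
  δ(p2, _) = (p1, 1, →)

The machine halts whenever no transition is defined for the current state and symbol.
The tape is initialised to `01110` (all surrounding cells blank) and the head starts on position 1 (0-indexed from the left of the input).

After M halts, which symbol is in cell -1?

p0 | __0[1]110   read 1 → write 1, move ←, go to p0
p0 | __[0]1110   read 0 → write 0, move ←, go to p2
p2 | _[_]01110   read _ → write 1, move →, go to p1
p1 | _1[0]1110   read 0 → write _, move ←, go to p0
p0 | _[1]_1110   read 1 → write 1, move ←, go to p0
p0 | [_]1_1110
Cell -1 holds 1 when M halts.

1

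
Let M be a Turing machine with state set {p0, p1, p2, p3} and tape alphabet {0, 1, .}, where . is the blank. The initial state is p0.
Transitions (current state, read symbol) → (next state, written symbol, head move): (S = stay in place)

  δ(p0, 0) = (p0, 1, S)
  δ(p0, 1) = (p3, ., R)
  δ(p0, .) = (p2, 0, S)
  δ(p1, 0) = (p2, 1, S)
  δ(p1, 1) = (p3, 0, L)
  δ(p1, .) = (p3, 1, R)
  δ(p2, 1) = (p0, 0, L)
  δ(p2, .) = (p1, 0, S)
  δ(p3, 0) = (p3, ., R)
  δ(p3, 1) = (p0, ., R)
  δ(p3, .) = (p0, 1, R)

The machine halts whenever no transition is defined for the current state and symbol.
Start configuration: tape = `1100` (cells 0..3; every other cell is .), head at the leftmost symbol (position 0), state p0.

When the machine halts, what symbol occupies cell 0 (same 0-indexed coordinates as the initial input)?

p0 | [1]100..   read 1 → write ., move R, go to p3
p3 | .[1]00..   read 1 → write ., move R, go to p0
p0 | ..[0]0..   read 0 → write 1, move S, go to p0
p0 | ..[1]0..   read 1 → write ., move R, go to p3
p3 | ...[0]..   read 0 → write ., move R, go to p3
p3 | ....[.].   read . → write 1, move R, go to p0
p0 | ....1[.]   read . → write 0, move S, go to p2
p2 | ....1[0]
Cell 0 holds . when M halts.

.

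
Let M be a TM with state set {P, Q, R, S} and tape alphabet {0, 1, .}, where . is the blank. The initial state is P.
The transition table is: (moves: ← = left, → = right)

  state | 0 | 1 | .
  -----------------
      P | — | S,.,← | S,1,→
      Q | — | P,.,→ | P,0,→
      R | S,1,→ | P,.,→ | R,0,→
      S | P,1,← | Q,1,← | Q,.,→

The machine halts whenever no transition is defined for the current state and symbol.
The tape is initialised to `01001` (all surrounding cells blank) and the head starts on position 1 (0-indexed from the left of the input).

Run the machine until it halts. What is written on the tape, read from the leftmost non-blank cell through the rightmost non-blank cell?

P | .0[1]001   read 1 → write ., move ←, go to S
S | .[0].001   read 0 → write 1, move ←, go to P
P | [.]1.001   read . → write 1, move →, go to S
S | 1[1].001   read 1 → write 1, move ←, go to Q
Q | [1]1.001   read 1 → write ., move →, go to P
P | .[1].001   read 1 → write ., move ←, go to S
S | [.]..001   read . → write ., move →, go to Q
Q | .[.].001   read . → write 0, move →, go to P
P | .0[.]001   read . → write 1, move →, go to S
S | .01[0]01   read 0 → write 1, move ←, go to P
P | .0[1]101   read 1 → write ., move ←, go to S
S | .[0].101   read 0 → write 1, move ←, go to P
P | [.]1.101   read . → write 1, move →, go to S
S | 1[1].101   read 1 → write 1, move ←, go to Q
Q | [1]1.101   read 1 → write ., move →, go to P
P | .[1].101   read 1 → write ., move ←, go to S
S | [.]..101   read . → write ., move →, go to Q
Q | .[.].101   read . → write 0, move →, go to P
P | .0[.]101   read . → write 1, move →, go to S
S | .01[1]01   read 1 → write 1, move ←, go to Q
Q | .0[1]101   read 1 → write ., move →, go to P
P | .0.[1]01   read 1 → write ., move ←, go to S
S | .0[.].01   read . → write ., move →, go to Q
Q | .0.[.]01   read . → write 0, move →, go to P
P | .0.0[0]1
The non-blank tape span at halt is 0.001.

0.001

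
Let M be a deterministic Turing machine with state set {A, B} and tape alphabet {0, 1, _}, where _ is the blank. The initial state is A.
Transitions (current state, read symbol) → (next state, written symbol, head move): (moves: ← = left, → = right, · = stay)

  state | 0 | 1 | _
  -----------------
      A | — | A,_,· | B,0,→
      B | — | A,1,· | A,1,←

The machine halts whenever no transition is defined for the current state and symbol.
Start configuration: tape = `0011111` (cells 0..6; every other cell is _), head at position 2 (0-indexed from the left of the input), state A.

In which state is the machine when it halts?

state=A head=2 tape=00[1]1111_   (A,1)→(A,_,·)
state=A head=2 tape=00[_]1111_   (A,_)→(B,0,→)
state=B head=3 tape=000[1]111_   (B,1)→(A,1,·)
state=A head=3 tape=000[1]111_   (A,1)→(A,_,·)
state=A head=3 tape=000[_]111_   (A,_)→(B,0,→)
state=B head=4 tape=0000[1]11_   (B,1)→(A,1,·)
state=A head=4 tape=0000[1]11_   (A,1)→(A,_,·)
state=A head=4 tape=0000[_]11_   (A,_)→(B,0,→)
state=B head=5 tape=00000[1]1_   (B,1)→(A,1,·)
state=A head=5 tape=00000[1]1_   (A,1)→(A,_,·)
state=A head=5 tape=00000[_]1_   (A,_)→(B,0,→)
state=B head=6 tape=000000[1]_   (B,1)→(A,1,·)
state=A head=6 tape=000000[1]_   (A,1)→(A,_,·)
state=A head=6 tape=000000[_]_   (A,_)→(B,0,→)
state=B head=7 tape=0000000[_]   (B,_)→(A,1,←)
state=A head=6 tape=000000[0]1
No transition is defined for (A, 0); M halts in state A.

A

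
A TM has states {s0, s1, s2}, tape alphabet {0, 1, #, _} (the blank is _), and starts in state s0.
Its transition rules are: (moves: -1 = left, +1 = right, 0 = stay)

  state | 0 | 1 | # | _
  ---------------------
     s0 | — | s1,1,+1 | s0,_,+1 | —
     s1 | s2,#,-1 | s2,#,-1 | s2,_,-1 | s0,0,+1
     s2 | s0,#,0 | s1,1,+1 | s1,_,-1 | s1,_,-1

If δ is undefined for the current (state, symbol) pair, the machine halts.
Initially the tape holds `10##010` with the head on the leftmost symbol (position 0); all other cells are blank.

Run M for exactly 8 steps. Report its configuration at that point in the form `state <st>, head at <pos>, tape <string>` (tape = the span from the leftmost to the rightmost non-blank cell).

s0 | [1]0##010   read 1 → write 1, move +1, go to s1
s1 | 1[0]##010   read 0 → write #, move -1, go to s2
s2 | [1]###010   read 1 → write 1, move +1, go to s1
s1 | 1[#]##010   read # → write _, move -1, go to s2
s2 | [1]_##010   read 1 → write 1, move +1, go to s1
s1 | 1[_]##010   read _ → write 0, move +1, go to s0
s0 | 10[#]#010   read # → write _, move +1, go to s0
s0 | 10_[#]010   read # → write _, move +1, go to s0
s0 | 10__[0]10
After 8 steps: state s0, head at 4, tape 10__010.

state s0, head at 4, tape 10__010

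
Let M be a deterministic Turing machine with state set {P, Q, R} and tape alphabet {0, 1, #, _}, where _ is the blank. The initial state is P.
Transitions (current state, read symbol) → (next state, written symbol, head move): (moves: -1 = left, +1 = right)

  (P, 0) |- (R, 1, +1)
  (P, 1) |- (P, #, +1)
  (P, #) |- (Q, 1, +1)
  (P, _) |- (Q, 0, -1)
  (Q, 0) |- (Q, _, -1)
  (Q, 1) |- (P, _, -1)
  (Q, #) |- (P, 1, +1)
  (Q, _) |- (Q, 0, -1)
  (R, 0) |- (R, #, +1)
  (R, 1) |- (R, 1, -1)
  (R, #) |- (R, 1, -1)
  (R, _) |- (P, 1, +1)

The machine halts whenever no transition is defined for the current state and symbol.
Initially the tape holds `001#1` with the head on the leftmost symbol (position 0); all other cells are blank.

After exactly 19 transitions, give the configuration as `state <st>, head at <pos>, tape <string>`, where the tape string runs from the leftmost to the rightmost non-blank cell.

P | _[0]01#1__   read 0 → write 1, move +1, go to R
R | _1[0]1#1__   read 0 → write #, move +1, go to R
R | _1#[1]#1__   read 1 → write 1, move -1, go to R
R | _1[#]1#1__   read # → write 1, move -1, go to R
R | _[1]11#1__   read 1 → write 1, move -1, go to R
R | [_]111#1__   read _ → write 1, move +1, go to P
P | 1[1]11#1__   read 1 → write #, move +1, go to P
P | 1#[1]1#1__   read 1 → write #, move +1, go to P
P | 1##[1]#1__   read 1 → write #, move +1, go to P
P | 1###[#]1__   read # → write 1, move +1, go to Q
Q | 1###1[1]__   read 1 → write _, move -1, go to P
P | 1###[1]___   read 1 → write #, move +1, go to P
P | 1####[_]__   read _ → write 0, move -1, go to Q
Q | 1###[#]0__   read # → write 1, move +1, go to P
P | 1###1[0]__   read 0 → write 1, move +1, go to R
R | 1###11[_]_   read _ → write 1, move +1, go to P
P | 1###111[_]   read _ → write 0, move -1, go to Q
Q | 1###11[1]0   read 1 → write _, move -1, go to P
P | 1###1[1]_0   read 1 → write #, move +1, go to P
P | 1###1#[_]0
After 19 steps: state P, head at 5, tape 1###1#_0.

state P, head at 5, tape 1###1#_0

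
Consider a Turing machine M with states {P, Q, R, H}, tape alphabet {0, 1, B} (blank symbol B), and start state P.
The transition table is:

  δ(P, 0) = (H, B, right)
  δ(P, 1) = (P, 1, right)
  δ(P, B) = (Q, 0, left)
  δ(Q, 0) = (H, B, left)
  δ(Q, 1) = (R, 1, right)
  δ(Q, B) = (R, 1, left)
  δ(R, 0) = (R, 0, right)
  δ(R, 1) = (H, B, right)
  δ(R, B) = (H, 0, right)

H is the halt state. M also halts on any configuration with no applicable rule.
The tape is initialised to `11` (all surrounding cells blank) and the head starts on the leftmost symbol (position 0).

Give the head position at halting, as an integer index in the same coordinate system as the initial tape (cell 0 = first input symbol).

P | [1]1BBB   read 1 → write 1, move right, go to P
P | 1[1]BBB   read 1 → write 1, move right, go to P
P | 11[B]BB   read B → write 0, move left, go to Q
Q | 1[1]0BB   read 1 → write 1, move right, go to R
R | 11[0]BB   read 0 → write 0, move right, go to R
R | 110[B]B   read B → write 0, move right, go to H
H | 1100[B]
At halt the head is at cell 4.

4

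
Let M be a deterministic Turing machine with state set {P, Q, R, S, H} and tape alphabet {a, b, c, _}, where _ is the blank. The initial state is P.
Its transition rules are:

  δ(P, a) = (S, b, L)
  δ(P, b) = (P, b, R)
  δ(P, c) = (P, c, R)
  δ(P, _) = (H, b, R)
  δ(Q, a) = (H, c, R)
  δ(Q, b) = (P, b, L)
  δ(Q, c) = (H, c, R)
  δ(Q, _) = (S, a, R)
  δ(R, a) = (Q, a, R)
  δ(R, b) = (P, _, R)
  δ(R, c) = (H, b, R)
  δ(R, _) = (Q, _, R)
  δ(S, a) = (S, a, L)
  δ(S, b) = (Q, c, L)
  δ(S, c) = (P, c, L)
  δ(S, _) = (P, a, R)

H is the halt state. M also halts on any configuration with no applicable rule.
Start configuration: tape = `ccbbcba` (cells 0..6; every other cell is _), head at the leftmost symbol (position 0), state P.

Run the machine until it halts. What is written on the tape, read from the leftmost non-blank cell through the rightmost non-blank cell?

P | [c]cbbcba   read c → write c, move R, go to P
P | c[c]bbcba   read c → write c, move R, go to P
P | cc[b]bcba   read b → write b, move R, go to P
P | ccb[b]cba   read b → write b, move R, go to P
P | ccbb[c]ba   read c → write c, move R, go to P
P | ccbbc[b]a   read b → write b, move R, go to P
P | ccbbcb[a]   read a → write b, move L, go to S
S | ccbbc[b]b   read b → write c, move L, go to Q
Q | ccbb[c]cb   read c → write c, move R, go to H
H | ccbbc[c]b
The non-blank tape span at halt is ccbbccb.

ccbbccb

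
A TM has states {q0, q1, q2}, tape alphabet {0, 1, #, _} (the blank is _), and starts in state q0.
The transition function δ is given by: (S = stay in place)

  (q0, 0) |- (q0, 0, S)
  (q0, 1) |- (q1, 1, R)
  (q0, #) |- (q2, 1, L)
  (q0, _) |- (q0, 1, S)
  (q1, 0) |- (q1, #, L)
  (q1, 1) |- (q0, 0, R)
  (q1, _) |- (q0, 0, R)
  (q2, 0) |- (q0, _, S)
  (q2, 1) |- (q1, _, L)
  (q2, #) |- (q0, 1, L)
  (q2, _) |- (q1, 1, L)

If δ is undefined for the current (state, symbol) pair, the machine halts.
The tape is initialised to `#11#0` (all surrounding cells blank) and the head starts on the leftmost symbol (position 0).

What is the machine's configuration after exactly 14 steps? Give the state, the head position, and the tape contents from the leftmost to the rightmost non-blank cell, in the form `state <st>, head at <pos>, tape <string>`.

state q0, head at 4, tape 0101100

q0 | __[#]11#0   read # → write 1, move L, go to q2
q2 | _[_]111#0   read _ → write 1, move L, go to q1
q1 | [_]1111#0   read _ → write 0, move R, go to q0
q0 | 0[1]111#0   read 1 → write 1, move R, go to q1
q1 | 01[1]11#0   read 1 → write 0, move R, go to q0
q0 | 010[1]1#0   read 1 → write 1, move R, go to q1
q1 | 0101[1]#0   read 1 → write 0, move R, go to q0
q0 | 01010[#]0   read # → write 1, move L, go to q2
q2 | 0101[0]10   read 0 → write _, move S, go to q0
q0 | 0101[_]10   read _ → write 1, move S, go to q0
q0 | 0101[1]10   read 1 → write 1, move R, go to q1
q1 | 01011[1]0   read 1 → write 0, move R, go to q0
q0 | 010110[0]   read 0 → write 0, move S, go to q0
q0 | 010110[0]   read 0 → write 0, move S, go to q0
q0 | 010110[0]
After 14 steps: state q0, head at 4, tape 0101100.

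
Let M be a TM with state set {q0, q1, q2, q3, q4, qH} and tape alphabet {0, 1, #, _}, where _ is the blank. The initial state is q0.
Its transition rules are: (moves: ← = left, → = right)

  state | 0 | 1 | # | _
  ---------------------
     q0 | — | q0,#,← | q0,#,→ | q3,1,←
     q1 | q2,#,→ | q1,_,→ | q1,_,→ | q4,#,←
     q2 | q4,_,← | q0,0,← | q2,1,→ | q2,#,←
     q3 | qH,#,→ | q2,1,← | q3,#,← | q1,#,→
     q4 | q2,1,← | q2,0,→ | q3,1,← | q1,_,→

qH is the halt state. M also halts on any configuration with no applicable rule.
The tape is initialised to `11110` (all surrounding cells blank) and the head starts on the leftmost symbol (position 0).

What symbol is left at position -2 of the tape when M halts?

q0 | __[1]1110___   read 1 → write #, move ←, go to q0
q0 | _[_]#1110___   read _ → write 1, move ←, go to q3
q3 | [_]1#1110___   read _ → write #, move →, go to q1
q1 | #[1]#1110___   read 1 → write _, move →, go to q1
q1 | #_[#]1110___   read # → write _, move →, go to q1
q1 | #__[1]110___   read 1 → write _, move →, go to q1
q1 | #___[1]10___   read 1 → write _, move →, go to q1
q1 | #____[1]0___   read 1 → write _, move →, go to q1
q1 | #_____[0]___   read 0 → write #, move →, go to q2
q2 | #_____#[_]__   read _ → write #, move ←, go to q2
q2 | #_____[#]#__   read # → write 1, move →, go to q2
q2 | #_____1[#]__   read # → write 1, move →, go to q2
q2 | #_____11[_]_   read _ → write #, move ←, go to q2
q2 | #_____1[1]#_   read 1 → write 0, move ←, go to q0
q0 | #_____[1]0#_   read 1 → write #, move ←, go to q0
q0 | #____[_]#0#_   read _ → write 1, move ←, go to q3
q3 | #___[_]1#0#_   read _ → write #, move →, go to q1
q1 | #___#[1]#0#_   read 1 → write _, move →, go to q1
q1 | #___#_[#]0#_   read # → write _, move →, go to q1
q1 | #___#__[0]#_   read 0 → write #, move →, go to q2
q2 | #___#__#[#]_   read # → write 1, move →, go to q2
q2 | #___#__#1[_]   read _ → write #, move ←, go to q2
q2 | #___#__#[1]#   read 1 → write 0, move ←, go to q0
q0 | #___#__[#]0#   read # → write #, move →, go to q0
q0 | #___#__#[0]#
Cell -2 holds # when M halts.

#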